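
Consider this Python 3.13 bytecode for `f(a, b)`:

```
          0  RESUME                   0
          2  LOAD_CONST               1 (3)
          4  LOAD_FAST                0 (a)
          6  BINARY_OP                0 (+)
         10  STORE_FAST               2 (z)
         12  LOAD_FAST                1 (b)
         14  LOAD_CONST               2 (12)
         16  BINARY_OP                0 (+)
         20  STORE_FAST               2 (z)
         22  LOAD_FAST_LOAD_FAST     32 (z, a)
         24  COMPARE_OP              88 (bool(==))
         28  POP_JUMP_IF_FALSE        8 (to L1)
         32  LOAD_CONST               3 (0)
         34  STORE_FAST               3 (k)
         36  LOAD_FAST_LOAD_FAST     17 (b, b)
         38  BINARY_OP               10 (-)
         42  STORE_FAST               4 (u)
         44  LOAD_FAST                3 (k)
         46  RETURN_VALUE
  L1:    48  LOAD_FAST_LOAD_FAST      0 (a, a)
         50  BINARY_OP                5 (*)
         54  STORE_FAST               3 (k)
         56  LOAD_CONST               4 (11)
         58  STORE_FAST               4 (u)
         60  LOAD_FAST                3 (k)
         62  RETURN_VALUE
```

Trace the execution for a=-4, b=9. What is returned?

LOAD_CONST → push 3. Stack: [3]
LOAD_FAST a → push -4. Stack: [3, -4]
BINARY_OP + → 3 + -4 = -1. Stack: [-1]
STORE_FAST z → z=-1. Stack: []
LOAD_FAST b → push 9. Stack: [9]
LOAD_CONST → push 12. Stack: [9, 12]
BINARY_OP + → 9 + 12 = 21. Stack: [21]
STORE_FAST z → z=21. Stack: []
LOAD_FAST_LOAD_FAST z,a → push 21,-4. Stack: [21, -4]
COMPARE_OP bool(==) → 21 vs -4 = False. Stack: [False]
POP_JUMP_IF_FALSE → pop False; jump. Stack: []
LOAD_FAST_LOAD_FAST a,a → push -4,-4. Stack: [-4, -4]
BINARY_OP * → -4 * -4 = 16. Stack: [16]
STORE_FAST k → k=16. Stack: []
LOAD_CONST → push 11. Stack: [11]
STORE_FAST u → u=11. Stack: []
LOAD_FAST k → push 16. Stack: [16]
RETURN_VALUE → return 16.

16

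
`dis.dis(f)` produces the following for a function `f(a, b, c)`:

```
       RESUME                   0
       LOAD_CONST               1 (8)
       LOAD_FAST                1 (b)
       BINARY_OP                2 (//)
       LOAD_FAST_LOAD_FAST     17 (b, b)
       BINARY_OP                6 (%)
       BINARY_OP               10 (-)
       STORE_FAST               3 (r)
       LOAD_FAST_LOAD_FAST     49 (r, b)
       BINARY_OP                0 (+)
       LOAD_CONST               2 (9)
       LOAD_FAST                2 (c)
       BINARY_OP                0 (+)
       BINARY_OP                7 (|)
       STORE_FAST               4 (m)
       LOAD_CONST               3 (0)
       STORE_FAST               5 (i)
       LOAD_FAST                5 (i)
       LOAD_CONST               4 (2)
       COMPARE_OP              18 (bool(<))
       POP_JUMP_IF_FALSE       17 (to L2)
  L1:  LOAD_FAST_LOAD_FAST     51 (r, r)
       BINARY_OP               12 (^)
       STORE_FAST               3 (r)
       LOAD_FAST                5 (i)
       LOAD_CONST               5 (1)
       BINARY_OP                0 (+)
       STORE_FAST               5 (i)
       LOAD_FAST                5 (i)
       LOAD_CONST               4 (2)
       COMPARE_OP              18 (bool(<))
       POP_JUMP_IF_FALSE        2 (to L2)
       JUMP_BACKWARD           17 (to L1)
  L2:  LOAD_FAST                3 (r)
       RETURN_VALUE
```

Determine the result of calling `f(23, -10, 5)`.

LOAD_CONST → push 8. Stack: [8]
LOAD_FAST b → push -10. Stack: [8, -10]
BINARY_OP // → 8 // -10 = -1. Stack: [-1]
LOAD_FAST_LOAD_FAST b,b → push -10,-10. Stack: [-1, -10, -10]
BINARY_OP % → -10 % -10 = 0. Stack: [-1, 0]
BINARY_OP - → -1 - 0 = -1. Stack: [-1]
STORE_FAST r → r=-1. Stack: []
LOAD_FAST_LOAD_FAST r,b → push -1,-10. Stack: [-1, -10]
BINARY_OP + → -1 + -10 = -11. Stack: [-11]
LOAD_CONST → push 9. Stack: [-11, 9]
LOAD_FAST c → push 5. Stack: [-11, 9, 5]
BINARY_OP + → 9 + 5 = 14. Stack: [-11, 14]
BINARY_OP | → -11 | 14 = -1. Stack: [-1]
STORE_FAST m → m=-1. Stack: []
LOAD_CONST → push 0. Stack: [0]
STORE_FAST i → i=0. Stack: []
LOAD_FAST i → push 0. Stack: [0]
LOAD_CONST → push 2. Stack: [0, 2]
COMPARE_OP bool(<) → 0 vs 2 = True. Stack: [True]
POP_JUMP_IF_FALSE → pop True; no jump. Stack: []
LOAD_FAST_LOAD_FAST r,r → push -1,-1. Stack: [-1, -1]
BINARY_OP ^ → -1 ^ -1 = 0. Stack: [0]
STORE_FAST r → r=0. Stack: []
LOAD_FAST i → push 0. Stack: [0]
LOAD_CONST → push 1. Stack: [0, 1]
BINARY_OP + → 0 + 1 = 1. Stack: [1]
STORE_FAST i → i=1. Stack: []
LOAD_FAST i → push 1. Stack: [1]
LOAD_CONST → push 2. Stack: [1, 2]
COMPARE_OP bool(<) → 1 vs 2 = True. Stack: [True]
POP_JUMP_IF_FALSE → pop True; no jump. Stack: []
LOAD_FAST_LOAD_FAST r,r → push 0,0. Stack: [0, 0]
BINARY_OP ^ → 0 ^ 0 = 0. Stack: [0]
STORE_FAST r → r=0. Stack: []
LOAD_FAST i → push 1. Stack: [1]
LOAD_CONST → push 1. Stack: [1, 1]
BINARY_OP + → 1 + 1 = 2. Stack: [2]
STORE_FAST i → i=2. Stack: []
LOAD_FAST i → push 2. Stack: [2]
LOAD_CONST → push 2. Stack: [2, 2]
COMPARE_OP bool(<) → 2 vs 2 = False. Stack: [False]
POP_JUMP_IF_FALSE → pop False; jump. Stack: []
LOAD_FAST r → push 0. Stack: [0]
RETURN_VALUE → return 0.

0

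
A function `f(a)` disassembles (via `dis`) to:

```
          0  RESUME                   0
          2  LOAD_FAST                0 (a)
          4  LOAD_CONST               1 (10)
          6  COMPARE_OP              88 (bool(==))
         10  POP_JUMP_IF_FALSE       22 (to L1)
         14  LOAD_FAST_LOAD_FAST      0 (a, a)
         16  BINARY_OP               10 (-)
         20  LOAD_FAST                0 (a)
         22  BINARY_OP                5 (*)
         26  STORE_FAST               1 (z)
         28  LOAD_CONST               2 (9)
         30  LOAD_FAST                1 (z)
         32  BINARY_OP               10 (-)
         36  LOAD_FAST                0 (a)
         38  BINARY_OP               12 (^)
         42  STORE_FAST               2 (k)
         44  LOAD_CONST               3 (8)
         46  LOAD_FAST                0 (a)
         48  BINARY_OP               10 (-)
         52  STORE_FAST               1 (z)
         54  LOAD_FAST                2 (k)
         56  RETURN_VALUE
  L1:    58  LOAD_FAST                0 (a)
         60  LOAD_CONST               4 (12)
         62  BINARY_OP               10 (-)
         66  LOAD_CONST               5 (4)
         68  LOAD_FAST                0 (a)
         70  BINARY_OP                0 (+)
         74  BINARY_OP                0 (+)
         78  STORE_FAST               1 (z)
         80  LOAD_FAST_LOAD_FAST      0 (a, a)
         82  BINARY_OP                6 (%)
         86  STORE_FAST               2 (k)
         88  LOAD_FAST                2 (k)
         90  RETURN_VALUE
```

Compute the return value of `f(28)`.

0

LOAD_FAST a → push 28. Stack: [28]
LOAD_CONST → push 10. Stack: [28, 10]
COMPARE_OP bool(==) → 28 vs 10 = False. Stack: [False]
POP_JUMP_IF_FALSE → pop False; jump. Stack: []
LOAD_FAST a → push 28. Stack: [28]
LOAD_CONST → push 12. Stack: [28, 12]
BINARY_OP - → 28 - 12 = 16. Stack: [16]
LOAD_CONST → push 4. Stack: [16, 4]
LOAD_FAST a → push 28. Stack: [16, 4, 28]
BINARY_OP + → 4 + 28 = 32. Stack: [16, 32]
BINARY_OP + → 16 + 32 = 48. Stack: [48]
STORE_FAST z → z=48. Stack: []
LOAD_FAST_LOAD_FAST a,a → push 28,28. Stack: [28, 28]
BINARY_OP % → 28 % 28 = 0. Stack: [0]
STORE_FAST k → k=0. Stack: []
LOAD_FAST k → push 0. Stack: [0]
RETURN_VALUE → return 0.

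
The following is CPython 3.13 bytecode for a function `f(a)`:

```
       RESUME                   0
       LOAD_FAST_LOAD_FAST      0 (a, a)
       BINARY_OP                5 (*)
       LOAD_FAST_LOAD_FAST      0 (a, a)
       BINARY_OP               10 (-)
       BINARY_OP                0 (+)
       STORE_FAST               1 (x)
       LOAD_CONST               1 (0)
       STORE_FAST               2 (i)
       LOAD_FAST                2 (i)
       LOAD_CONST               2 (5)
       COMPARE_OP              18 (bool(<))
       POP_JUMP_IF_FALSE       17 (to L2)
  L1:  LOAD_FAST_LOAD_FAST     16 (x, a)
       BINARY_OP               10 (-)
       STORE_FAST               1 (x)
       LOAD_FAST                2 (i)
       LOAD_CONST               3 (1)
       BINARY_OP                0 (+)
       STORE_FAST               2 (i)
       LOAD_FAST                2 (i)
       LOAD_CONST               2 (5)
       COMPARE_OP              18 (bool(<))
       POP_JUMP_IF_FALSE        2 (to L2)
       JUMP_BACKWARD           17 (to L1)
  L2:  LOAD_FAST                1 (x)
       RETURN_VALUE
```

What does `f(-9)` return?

LOAD_FAST_LOAD_FAST a,a → push -9,-9
BINARY_OP * → -9 * -9 = 81
LOAD_FAST_LOAD_FAST a,a → push -9,-9
BINARY_OP - → -9 - -9 = 0
BINARY_OP + → 81 + 0 = 81
STORE_FAST x → x=81
LOAD_CONST → push 0
STORE_FAST i → i=0
LOAD_FAST i → push 0
LOAD_CONST → push 5
COMPARE_OP bool(<) → 0 vs 5 = True
POP_JUMP_IF_FALSE → pop True; no jump
LOAD_FAST_LOAD_FAST x,a → push 81,-9
BINARY_OP - → 81 - -9 = 90
STORE_FAST x → x=90
LOAD_FAST i → push 0
LOAD_CONST → push 1
BINARY_OP + → 0 + 1 = 1
STORE_FAST i → i=1
LOAD_FAST i → push 1
LOAD_CONST → push 5
COMPARE_OP bool(<) → 1 vs 5 = True
POP_JUMP_IF_FALSE → pop True; no jump
LOAD_FAST_LOAD_FAST x,a → push 90,-9
BINARY_OP - → 90 - -9 = 99
STORE_FAST x → x=99
LOAD_FAST i → push 1
LOAD_CONST → push 1
BINARY_OP + → 1 + 1 = 2
STORE_FAST i → i=2
LOAD_FAST i → push 2
LOAD_CONST → push 5
COMPARE_OP bool(<) → 2 vs 5 = True
POP_JUMP_IF_FALSE → pop True; no jump
LOAD_FAST_LOAD_FAST x,a → push 99,-9
BINARY_OP - → 99 - -9 = 108
STORE_FAST x → x=108
LOAD_FAST i → push 2
LOAD_CONST → push 1
BINARY_OP + → 2 + 1 = 3
STORE_FAST i → i=3
LOAD_FAST i → push 3
LOAD_CONST → push 5
COMPARE_OP bool(<) → 3 vs 5 = True
POP_JUMP_IF_FALSE → pop True; no jump
LOAD_FAST_LOAD_FAST x,a → push 108,-9
BINARY_OP - → 108 - -9 = 117
STORE_FAST x → x=117
LOAD_FAST i → push 3
LOAD_CONST → push 1
BINARY_OP + → 3 + 1 = 4
STORE_FAST i → i=4
LOAD_FAST i → push 4
LOAD_CONST → push 5
COMPARE_OP bool(<) → 4 vs 5 = True
POP_JUMP_IF_FALSE → pop True; no jump
LOAD_FAST_LOAD_FAST x,a → push 117,-9
BINARY_OP - → 117 - -9 = 126
STORE_FAST x → x=126
LOAD_FAST i → push 4
LOAD_CONST → push 1
BINARY_OP + → 4 + 1 = 5
STORE_FAST i → i=5
LOAD_FAST i → push 5
LOAD_CONST → push 5
COMPARE_OP bool(<) → 5 vs 5 = False
POP_JUMP_IF_FALSE → pop False; jump
LOAD_FAST x → push 126
RETURN_VALUE → return 126.

126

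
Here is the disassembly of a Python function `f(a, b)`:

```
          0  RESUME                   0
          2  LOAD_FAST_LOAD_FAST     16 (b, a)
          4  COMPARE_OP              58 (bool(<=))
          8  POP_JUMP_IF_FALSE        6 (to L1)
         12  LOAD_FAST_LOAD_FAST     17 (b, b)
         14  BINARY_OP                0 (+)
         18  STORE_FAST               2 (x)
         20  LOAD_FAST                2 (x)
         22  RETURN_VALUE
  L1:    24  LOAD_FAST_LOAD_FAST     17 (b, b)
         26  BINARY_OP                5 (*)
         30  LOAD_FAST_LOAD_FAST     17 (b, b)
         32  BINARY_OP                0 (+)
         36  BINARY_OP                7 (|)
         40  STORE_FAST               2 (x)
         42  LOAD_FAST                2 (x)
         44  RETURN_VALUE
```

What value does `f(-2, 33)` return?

LOAD_FAST_LOAD_FAST b,a → push 33,-2. Stack: [33, -2]
COMPARE_OP bool(<=) → 33 vs -2 = False. Stack: [False]
POP_JUMP_IF_FALSE → pop False; jump. Stack: []
LOAD_FAST_LOAD_FAST b,b → push 33,33. Stack: [33, 33]
BINARY_OP * → 33 * 33 = 1089. Stack: [1089]
LOAD_FAST_LOAD_FAST b,b → push 33,33. Stack: [1089, 33, 33]
BINARY_OP + → 33 + 33 = 66. Stack: [1089, 66]
BINARY_OP | → 1089 | 66 = 1091. Stack: [1091]
STORE_FAST x → x=1091. Stack: []
LOAD_FAST x → push 1091. Stack: [1091]
RETURN_VALUE → return 1091.

1091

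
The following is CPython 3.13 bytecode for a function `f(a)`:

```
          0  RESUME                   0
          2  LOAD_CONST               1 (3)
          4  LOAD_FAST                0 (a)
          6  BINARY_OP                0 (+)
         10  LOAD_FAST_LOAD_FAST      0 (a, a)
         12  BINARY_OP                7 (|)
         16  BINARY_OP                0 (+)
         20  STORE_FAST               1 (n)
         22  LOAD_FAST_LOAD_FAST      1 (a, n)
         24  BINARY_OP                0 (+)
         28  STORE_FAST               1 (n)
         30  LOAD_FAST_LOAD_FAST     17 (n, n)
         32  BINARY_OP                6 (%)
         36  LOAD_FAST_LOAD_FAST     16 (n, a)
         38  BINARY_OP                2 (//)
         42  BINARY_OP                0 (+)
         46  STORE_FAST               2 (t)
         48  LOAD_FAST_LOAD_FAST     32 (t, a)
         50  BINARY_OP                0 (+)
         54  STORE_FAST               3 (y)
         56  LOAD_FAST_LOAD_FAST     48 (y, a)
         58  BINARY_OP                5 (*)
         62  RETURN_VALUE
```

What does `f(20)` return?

LOAD_CONST → push 3. Stack: [3]
LOAD_FAST a → push 20. Stack: [3, 20]
BINARY_OP + → 3 + 20 = 23. Stack: [23]
LOAD_FAST_LOAD_FAST a,a → push 20,20. Stack: [23, 20, 20]
BINARY_OP | → 20 | 20 = 20. Stack: [23, 20]
BINARY_OP + → 23 + 20 = 43. Stack: [43]
STORE_FAST n → n=43. Stack: []
LOAD_FAST_LOAD_FAST a,n → push 20,43. Stack: [20, 43]
BINARY_OP + → 20 + 43 = 63. Stack: [63]
STORE_FAST n → n=63. Stack: []
LOAD_FAST_LOAD_FAST n,n → push 63,63. Stack: [63, 63]
BINARY_OP % → 63 % 63 = 0. Stack: [0]
LOAD_FAST_LOAD_FAST n,a → push 63,20. Stack: [0, 63, 20]
BINARY_OP // → 63 // 20 = 3. Stack: [0, 3]
BINARY_OP + → 0 + 3 = 3. Stack: [3]
STORE_FAST t → t=3. Stack: []
LOAD_FAST_LOAD_FAST t,a → push 3,20. Stack: [3, 20]
BINARY_OP + → 3 + 20 = 23. Stack: [23]
STORE_FAST y → y=23. Stack: []
LOAD_FAST_LOAD_FAST y,a → push 23,20. Stack: [23, 20]
BINARY_OP * → 23 * 20 = 460. Stack: [460]
RETURN_VALUE → return 460.

460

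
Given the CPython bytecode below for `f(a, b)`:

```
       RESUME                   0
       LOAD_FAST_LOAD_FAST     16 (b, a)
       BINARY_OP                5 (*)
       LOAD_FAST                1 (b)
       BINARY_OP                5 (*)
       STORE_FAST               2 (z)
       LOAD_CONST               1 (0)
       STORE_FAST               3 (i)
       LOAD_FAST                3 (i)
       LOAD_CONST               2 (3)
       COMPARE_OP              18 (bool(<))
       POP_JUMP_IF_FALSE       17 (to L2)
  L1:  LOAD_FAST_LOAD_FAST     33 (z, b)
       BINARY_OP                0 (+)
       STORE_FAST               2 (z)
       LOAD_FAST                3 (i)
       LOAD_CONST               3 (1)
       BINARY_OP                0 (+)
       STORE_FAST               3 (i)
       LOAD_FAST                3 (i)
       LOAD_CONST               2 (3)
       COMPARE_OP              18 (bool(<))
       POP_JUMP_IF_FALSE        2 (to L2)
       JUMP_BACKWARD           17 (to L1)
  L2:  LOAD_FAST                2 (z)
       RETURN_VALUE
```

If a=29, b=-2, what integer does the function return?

LOAD_FAST_LOAD_FAST b,a → push -2,29. Stack: [-2, 29]
BINARY_OP * → -2 * 29 = -58. Stack: [-58]
LOAD_FAST b → push -2. Stack: [-58, -2]
BINARY_OP * → -58 * -2 = 116. Stack: [116]
STORE_FAST z → z=116. Stack: []
LOAD_CONST → push 0. Stack: [0]
STORE_FAST i → i=0. Stack: []
LOAD_FAST i → push 0. Stack: [0]
LOAD_CONST → push 3. Stack: [0, 3]
COMPARE_OP bool(<) → 0 vs 3 = True. Stack: [True]
POP_JUMP_IF_FALSE → pop True; no jump. Stack: []
LOAD_FAST_LOAD_FAST z,b → push 116,-2. Stack: [116, -2]
BINARY_OP + → 116 + -2 = 114. Stack: [114]
STORE_FAST z → z=114. Stack: []
LOAD_FAST i → push 0. Stack: [0]
LOAD_CONST → push 1. Stack: [0, 1]
BINARY_OP + → 0 + 1 = 1. Stack: [1]
STORE_FAST i → i=1. Stack: []
LOAD_FAST i → push 1. Stack: [1]
LOAD_CONST → push 3. Stack: [1, 3]
COMPARE_OP bool(<) → 1 vs 3 = True. Stack: [True]
POP_JUMP_IF_FALSE → pop True; no jump. Stack: []
LOAD_FAST_LOAD_FAST z,b → push 114,-2. Stack: [114, -2]
BINARY_OP + → 114 + -2 = 112. Stack: [112]
STORE_FAST z → z=112. Stack: []
LOAD_FAST i → push 1. Stack: [1]
LOAD_CONST → push 1. Stack: [1, 1]
BINARY_OP + → 1 + 1 = 2. Stack: [2]
STORE_FAST i → i=2. Stack: []
LOAD_FAST i → push 2. Stack: [2]
LOAD_CONST → push 3. Stack: [2, 3]
COMPARE_OP bool(<) → 2 vs 3 = True. Stack: [True]
POP_JUMP_IF_FALSE → pop True; no jump. Stack: []
LOAD_FAST_LOAD_FAST z,b → push 112,-2. Stack: [112, -2]
BINARY_OP + → 112 + -2 = 110. Stack: [110]
STORE_FAST z → z=110. Stack: []
LOAD_FAST i → push 2. Stack: [2]
LOAD_CONST → push 1. Stack: [2, 1]
BINARY_OP + → 2 + 1 = 3. Stack: [3]
STORE_FAST i → i=3. Stack: []
LOAD_FAST i → push 3. Stack: [3]
LOAD_CONST → push 3. Stack: [3, 3]
COMPARE_OP bool(<) → 3 vs 3 = False. Stack: [False]
POP_JUMP_IF_FALSE → pop False; jump. Stack: []
LOAD_FAST z → push 110. Stack: [110]
RETURN_VALUE → return 110.

110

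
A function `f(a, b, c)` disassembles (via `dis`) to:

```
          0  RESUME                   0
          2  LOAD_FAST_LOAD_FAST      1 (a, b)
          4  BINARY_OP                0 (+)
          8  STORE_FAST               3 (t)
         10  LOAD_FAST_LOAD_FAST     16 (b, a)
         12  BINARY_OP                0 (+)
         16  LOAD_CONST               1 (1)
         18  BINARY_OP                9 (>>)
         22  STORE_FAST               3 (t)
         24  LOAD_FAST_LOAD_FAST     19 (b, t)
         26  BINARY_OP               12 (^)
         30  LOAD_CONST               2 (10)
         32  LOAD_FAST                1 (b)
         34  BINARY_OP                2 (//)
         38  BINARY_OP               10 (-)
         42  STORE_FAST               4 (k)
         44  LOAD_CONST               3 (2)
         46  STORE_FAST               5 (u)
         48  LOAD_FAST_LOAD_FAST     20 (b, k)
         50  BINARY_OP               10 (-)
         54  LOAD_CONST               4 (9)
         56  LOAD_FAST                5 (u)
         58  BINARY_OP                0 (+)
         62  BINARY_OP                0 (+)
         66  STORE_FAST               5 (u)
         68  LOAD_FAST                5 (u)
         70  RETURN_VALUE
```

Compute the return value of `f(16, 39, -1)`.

LOAD_FAST_LOAD_FAST a,b → push 16,39. Stack: [16, 39]
BINARY_OP + → 16 + 39 = 55. Stack: [55]
STORE_FAST t → t=55. Stack: []
LOAD_FAST_LOAD_FAST b,a → push 39,16. Stack: [39, 16]
BINARY_OP + → 39 + 16 = 55. Stack: [55]
LOAD_CONST → push 1. Stack: [55, 1]
BINARY_OP >> → 55 >> 1 = 27. Stack: [27]
STORE_FAST t → t=27. Stack: []
LOAD_FAST_LOAD_FAST b,t → push 39,27. Stack: [39, 27]
BINARY_OP ^ → 39 ^ 27 = 60. Stack: [60]
LOAD_CONST → push 10. Stack: [60, 10]
LOAD_FAST b → push 39. Stack: [60, 10, 39]
BINARY_OP // → 10 // 39 = 0. Stack: [60, 0]
BINARY_OP - → 60 - 0 = 60. Stack: [60]
STORE_FAST k → k=60. Stack: []
LOAD_CONST → push 2. Stack: [2]
STORE_FAST u → u=2. Stack: []
LOAD_FAST_LOAD_FAST b,k → push 39,60. Stack: [39, 60]
BINARY_OP - → 39 - 60 = -21. Stack: [-21]
LOAD_CONST → push 9. Stack: [-21, 9]
LOAD_FAST u → push 2. Stack: [-21, 9, 2]
BINARY_OP + → 9 + 2 = 11. Stack: [-21, 11]
BINARY_OP + → -21 + 11 = -10. Stack: [-10]
STORE_FAST u → u=-10. Stack: []
LOAD_FAST u → push -10. Stack: [-10]
RETURN_VALUE → return -10.

-10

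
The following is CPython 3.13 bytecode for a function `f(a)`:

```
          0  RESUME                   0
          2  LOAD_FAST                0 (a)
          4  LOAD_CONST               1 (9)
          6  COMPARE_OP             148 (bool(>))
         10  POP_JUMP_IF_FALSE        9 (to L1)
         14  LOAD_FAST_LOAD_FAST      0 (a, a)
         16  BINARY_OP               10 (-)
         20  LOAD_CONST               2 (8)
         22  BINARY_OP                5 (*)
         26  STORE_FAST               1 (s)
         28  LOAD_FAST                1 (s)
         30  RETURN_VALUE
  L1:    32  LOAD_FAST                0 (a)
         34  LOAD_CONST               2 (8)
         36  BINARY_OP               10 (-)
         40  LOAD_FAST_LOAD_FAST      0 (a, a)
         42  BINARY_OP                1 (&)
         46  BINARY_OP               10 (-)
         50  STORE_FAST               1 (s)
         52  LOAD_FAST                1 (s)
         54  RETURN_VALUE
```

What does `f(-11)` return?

-8

LOAD_FAST a → push -11. Stack: [-11]
LOAD_CONST → push 9. Stack: [-11, 9]
COMPARE_OP bool(>) → -11 vs 9 = False. Stack: [False]
POP_JUMP_IF_FALSE → pop False; jump. Stack: []
LOAD_FAST a → push -11. Stack: [-11]
LOAD_CONST → push 8. Stack: [-11, 8]
BINARY_OP - → -11 - 8 = -19. Stack: [-19]
LOAD_FAST_LOAD_FAST a,a → push -11,-11. Stack: [-19, -11, -11]
BINARY_OP & → -11 & -11 = -11. Stack: [-19, -11]
BINARY_OP - → -19 - -11 = -8. Stack: [-8]
STORE_FAST s → s=-8. Stack: []
LOAD_FAST s → push -8. Stack: [-8]
RETURN_VALUE → return -8.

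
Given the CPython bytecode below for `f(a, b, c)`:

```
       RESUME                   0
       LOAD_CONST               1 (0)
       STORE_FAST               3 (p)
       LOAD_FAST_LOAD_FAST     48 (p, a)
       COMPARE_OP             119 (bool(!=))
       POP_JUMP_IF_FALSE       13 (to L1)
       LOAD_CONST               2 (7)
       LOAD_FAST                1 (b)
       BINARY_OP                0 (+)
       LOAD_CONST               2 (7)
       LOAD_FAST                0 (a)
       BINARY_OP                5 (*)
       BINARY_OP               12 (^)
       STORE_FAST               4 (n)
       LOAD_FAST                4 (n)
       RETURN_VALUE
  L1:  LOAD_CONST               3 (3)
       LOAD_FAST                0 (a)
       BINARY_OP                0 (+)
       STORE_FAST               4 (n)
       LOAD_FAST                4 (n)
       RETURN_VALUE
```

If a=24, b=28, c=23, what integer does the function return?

LOAD_CONST → push 0. Stack: [0]
STORE_FAST p → p=0. Stack: []
LOAD_FAST_LOAD_FAST p,a → push 0,24. Stack: [0, 24]
COMPARE_OP bool(!=) → 0 vs 24 = True. Stack: [True]
POP_JUMP_IF_FALSE → pop True; no jump. Stack: []
LOAD_CONST → push 7. Stack: [7]
LOAD_FAST b → push 28. Stack: [7, 28]
BINARY_OP + → 7 + 28 = 35. Stack: [35]
LOAD_CONST → push 7. Stack: [35, 7]
LOAD_FAST a → push 24. Stack: [35, 7, 24]
BINARY_OP * → 7 * 24 = 168. Stack: [35, 168]
BINARY_OP ^ → 35 ^ 168 = 139. Stack: [139]
STORE_FAST n → n=139. Stack: []
LOAD_FAST n → push 139. Stack: [139]
RETURN_VALUE → return 139.

139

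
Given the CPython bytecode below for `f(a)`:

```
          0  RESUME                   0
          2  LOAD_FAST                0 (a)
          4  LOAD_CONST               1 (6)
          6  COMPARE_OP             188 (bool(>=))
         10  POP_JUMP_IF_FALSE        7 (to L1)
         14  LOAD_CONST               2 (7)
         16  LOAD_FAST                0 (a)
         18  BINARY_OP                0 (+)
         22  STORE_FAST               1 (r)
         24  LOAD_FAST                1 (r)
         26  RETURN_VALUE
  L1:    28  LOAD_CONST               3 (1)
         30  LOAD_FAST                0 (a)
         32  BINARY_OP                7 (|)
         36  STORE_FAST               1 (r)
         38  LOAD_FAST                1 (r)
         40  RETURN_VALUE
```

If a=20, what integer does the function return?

27

LOAD_FAST a → push 20. Stack: [20]
LOAD_CONST → push 6. Stack: [20, 6]
COMPARE_OP bool(>=) → 20 vs 6 = True. Stack: [True]
POP_JUMP_IF_FALSE → pop True; no jump. Stack: []
LOAD_CONST → push 7. Stack: [7]
LOAD_FAST a → push 20. Stack: [7, 20]
BINARY_OP + → 7 + 20 = 27. Stack: [27]
STORE_FAST r → r=27. Stack: []
LOAD_FAST r → push 27. Stack: [27]
RETURN_VALUE → return 27.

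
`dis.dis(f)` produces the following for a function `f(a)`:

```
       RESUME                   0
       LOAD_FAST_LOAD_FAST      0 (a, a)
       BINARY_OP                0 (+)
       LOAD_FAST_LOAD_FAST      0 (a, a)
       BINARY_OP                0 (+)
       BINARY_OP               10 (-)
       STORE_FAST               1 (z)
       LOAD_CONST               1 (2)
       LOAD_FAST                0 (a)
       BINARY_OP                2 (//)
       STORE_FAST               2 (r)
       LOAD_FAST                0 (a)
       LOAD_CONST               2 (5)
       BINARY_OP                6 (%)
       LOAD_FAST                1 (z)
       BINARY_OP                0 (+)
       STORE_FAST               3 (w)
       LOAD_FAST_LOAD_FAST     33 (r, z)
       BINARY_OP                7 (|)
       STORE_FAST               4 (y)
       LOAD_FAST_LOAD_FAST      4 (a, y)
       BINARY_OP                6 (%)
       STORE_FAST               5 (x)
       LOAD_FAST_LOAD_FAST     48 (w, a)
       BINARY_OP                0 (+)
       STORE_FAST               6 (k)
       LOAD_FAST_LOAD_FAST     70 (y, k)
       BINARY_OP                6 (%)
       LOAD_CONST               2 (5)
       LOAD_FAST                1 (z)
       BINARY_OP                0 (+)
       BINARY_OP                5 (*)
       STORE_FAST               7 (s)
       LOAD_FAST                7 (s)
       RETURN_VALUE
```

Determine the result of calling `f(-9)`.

LOAD_FAST_LOAD_FAST a,a → push -9,-9. Stack: [-9, -9]
BINARY_OP + → -9 + -9 = -18. Stack: [-18]
LOAD_FAST_LOAD_FAST a,a → push -9,-9. Stack: [-18, -9, -9]
BINARY_OP + → -9 + -9 = -18. Stack: [-18, -18]
BINARY_OP - → -18 - -18 = 0. Stack: [0]
STORE_FAST z → z=0. Stack: []
LOAD_CONST → push 2. Stack: [2]
LOAD_FAST a → push -9. Stack: [2, -9]
BINARY_OP // → 2 // -9 = -1. Stack: [-1]
STORE_FAST r → r=-1. Stack: []
LOAD_FAST a → push -9. Stack: [-9]
LOAD_CONST → push 5. Stack: [-9, 5]
BINARY_OP % → -9 % 5 = 1. Stack: [1]
LOAD_FAST z → push 0. Stack: [1, 0]
BINARY_OP + → 1 + 0 = 1. Stack: [1]
STORE_FAST w → w=1. Stack: []
LOAD_FAST_LOAD_FAST r,z → push -1,0. Stack: [-1, 0]
BINARY_OP | → -1 | 0 = -1. Stack: [-1]
STORE_FAST y → y=-1. Stack: []
LOAD_FAST_LOAD_FAST a,y → push -9,-1. Stack: [-9, -1]
BINARY_OP % → -9 % -1 = 0. Stack: [0]
STORE_FAST x → x=0. Stack: []
LOAD_FAST_LOAD_FAST w,a → push 1,-9. Stack: [1, -9]
BINARY_OP + → 1 + -9 = -8. Stack: [-8]
STORE_FAST k → k=-8. Stack: []
LOAD_FAST_LOAD_FAST y,k → push -1,-8. Stack: [-1, -8]
BINARY_OP % → -1 % -8 = -1. Stack: [-1]
LOAD_CONST → push 5. Stack: [-1, 5]
LOAD_FAST z → push 0. Stack: [-1, 5, 0]
BINARY_OP + → 5 + 0 = 5. Stack: [-1, 5]
BINARY_OP * → -1 * 5 = -5. Stack: [-5]
STORE_FAST s → s=-5. Stack: []
LOAD_FAST s → push -5. Stack: [-5]
RETURN_VALUE → return -5.

-5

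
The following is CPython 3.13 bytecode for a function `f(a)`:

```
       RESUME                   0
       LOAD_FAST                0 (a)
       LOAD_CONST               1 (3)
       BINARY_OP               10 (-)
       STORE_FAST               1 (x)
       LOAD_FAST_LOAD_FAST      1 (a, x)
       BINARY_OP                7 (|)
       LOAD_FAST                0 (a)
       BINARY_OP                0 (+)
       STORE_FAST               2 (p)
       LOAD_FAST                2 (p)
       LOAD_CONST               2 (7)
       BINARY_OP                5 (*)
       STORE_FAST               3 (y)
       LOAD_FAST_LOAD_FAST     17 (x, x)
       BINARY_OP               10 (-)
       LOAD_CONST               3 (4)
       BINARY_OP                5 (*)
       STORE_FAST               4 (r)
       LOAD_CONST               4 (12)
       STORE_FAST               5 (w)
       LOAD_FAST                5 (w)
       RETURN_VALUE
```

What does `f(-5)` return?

LOAD_FAST a → push -5. Stack: [-5]
LOAD_CONST → push 3. Stack: [-5, 3]
BINARY_OP - → -5 - 3 = -8. Stack: [-8]
STORE_FAST x → x=-8. Stack: []
LOAD_FAST_LOAD_FAST a,x → push -5,-8. Stack: [-5, -8]
BINARY_OP | → -5 | -8 = -5. Stack: [-5]
LOAD_FAST a → push -5. Stack: [-5, -5]
BINARY_OP + → -5 + -5 = -10. Stack: [-10]
STORE_FAST p → p=-10. Stack: []
LOAD_FAST p → push -10. Stack: [-10]
LOAD_CONST → push 7. Stack: [-10, 7]
BINARY_OP * → -10 * 7 = -70. Stack: [-70]
STORE_FAST y → y=-70. Stack: []
LOAD_FAST_LOAD_FAST x,x → push -8,-8. Stack: [-8, -8]
BINARY_OP - → -8 - -8 = 0. Stack: [0]
LOAD_CONST → push 4. Stack: [0, 4]
BINARY_OP * → 0 * 4 = 0. Stack: [0]
STORE_FAST r → r=0. Stack: []
LOAD_CONST → push 12. Stack: [12]
STORE_FAST w → w=12. Stack: []
LOAD_FAST w → push 12. Stack: [12]
RETURN_VALUE → return 12.

12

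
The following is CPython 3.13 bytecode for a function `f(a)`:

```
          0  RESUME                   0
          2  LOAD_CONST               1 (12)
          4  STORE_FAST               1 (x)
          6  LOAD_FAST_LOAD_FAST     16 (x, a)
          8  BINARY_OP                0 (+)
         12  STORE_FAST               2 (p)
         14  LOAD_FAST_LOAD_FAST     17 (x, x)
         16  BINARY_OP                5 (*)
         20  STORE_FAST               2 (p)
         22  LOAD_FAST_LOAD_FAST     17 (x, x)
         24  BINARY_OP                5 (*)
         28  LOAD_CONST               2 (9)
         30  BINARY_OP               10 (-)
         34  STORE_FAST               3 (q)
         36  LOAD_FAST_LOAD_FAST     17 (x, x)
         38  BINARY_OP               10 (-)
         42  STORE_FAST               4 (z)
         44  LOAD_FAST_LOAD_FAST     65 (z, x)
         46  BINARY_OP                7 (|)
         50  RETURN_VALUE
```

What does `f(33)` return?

LOAD_CONST → push 12. Stack: [12]
STORE_FAST x → x=12. Stack: []
LOAD_FAST_LOAD_FAST x,a → push 12,33. Stack: [12, 33]
BINARY_OP + → 12 + 33 = 45. Stack: [45]
STORE_FAST p → p=45. Stack: []
LOAD_FAST_LOAD_FAST x,x → push 12,12. Stack: [12, 12]
BINARY_OP * → 12 * 12 = 144. Stack: [144]
STORE_FAST p → p=144. Stack: []
LOAD_FAST_LOAD_FAST x,x → push 12,12. Stack: [12, 12]
BINARY_OP * → 12 * 12 = 144. Stack: [144]
LOAD_CONST → push 9. Stack: [144, 9]
BINARY_OP - → 144 - 9 = 135. Stack: [135]
STORE_FAST q → q=135. Stack: []
LOAD_FAST_LOAD_FAST x,x → push 12,12. Stack: [12, 12]
BINARY_OP - → 12 - 12 = 0. Stack: [0]
STORE_FAST z → z=0. Stack: []
LOAD_FAST_LOAD_FAST z,x → push 0,12. Stack: [0, 12]
BINARY_OP | → 0 | 12 = 12. Stack: [12]
RETURN_VALUE → return 12.

12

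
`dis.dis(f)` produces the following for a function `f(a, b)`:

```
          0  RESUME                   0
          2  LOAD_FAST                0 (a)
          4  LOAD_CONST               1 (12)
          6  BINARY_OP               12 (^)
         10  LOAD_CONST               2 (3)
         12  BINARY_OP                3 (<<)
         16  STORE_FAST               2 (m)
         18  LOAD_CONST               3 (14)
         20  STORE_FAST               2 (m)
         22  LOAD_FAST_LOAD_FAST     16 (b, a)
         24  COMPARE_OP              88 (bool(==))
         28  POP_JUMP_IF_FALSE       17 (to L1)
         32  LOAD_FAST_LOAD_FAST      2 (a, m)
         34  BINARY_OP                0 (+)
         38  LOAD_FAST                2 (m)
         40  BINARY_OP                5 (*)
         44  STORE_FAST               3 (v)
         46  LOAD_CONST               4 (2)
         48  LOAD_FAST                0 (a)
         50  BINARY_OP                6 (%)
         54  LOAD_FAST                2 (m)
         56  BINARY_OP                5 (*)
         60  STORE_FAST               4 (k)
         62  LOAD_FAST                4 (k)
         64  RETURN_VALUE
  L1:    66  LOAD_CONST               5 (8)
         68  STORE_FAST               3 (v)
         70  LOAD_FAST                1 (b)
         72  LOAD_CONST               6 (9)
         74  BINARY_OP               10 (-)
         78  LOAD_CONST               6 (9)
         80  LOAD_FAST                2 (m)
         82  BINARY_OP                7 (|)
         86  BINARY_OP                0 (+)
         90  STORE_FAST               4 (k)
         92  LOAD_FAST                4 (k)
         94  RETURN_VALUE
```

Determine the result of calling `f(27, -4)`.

2

LOAD_FAST a → push 27. Stack: [27]
LOAD_CONST → push 12. Stack: [27, 12]
BINARY_OP ^ → 27 ^ 12 = 23. Stack: [23]
LOAD_CONST → push 3. Stack: [23, 3]
BINARY_OP << → 23 << 3 = 184. Stack: [184]
STORE_FAST m → m=184. Stack: []
LOAD_CONST → push 14. Stack: [14]
STORE_FAST m → m=14. Stack: []
LOAD_FAST_LOAD_FAST b,a → push -4,27. Stack: [-4, 27]
COMPARE_OP bool(==) → -4 vs 27 = False. Stack: [False]
POP_JUMP_IF_FALSE → pop False; jump. Stack: []
LOAD_CONST → push 8. Stack: [8]
STORE_FAST v → v=8. Stack: []
LOAD_FAST b → push -4. Stack: [-4]
LOAD_CONST → push 9. Stack: [-4, 9]
BINARY_OP - → -4 - 9 = -13. Stack: [-13]
LOAD_CONST → push 9. Stack: [-13, 9]
LOAD_FAST m → push 14. Stack: [-13, 9, 14]
BINARY_OP | → 9 | 14 = 15. Stack: [-13, 15]
BINARY_OP + → -13 + 15 = 2. Stack: [2]
STORE_FAST k → k=2. Stack: []
LOAD_FAST k → push 2. Stack: [2]
RETURN_VALUE → return 2.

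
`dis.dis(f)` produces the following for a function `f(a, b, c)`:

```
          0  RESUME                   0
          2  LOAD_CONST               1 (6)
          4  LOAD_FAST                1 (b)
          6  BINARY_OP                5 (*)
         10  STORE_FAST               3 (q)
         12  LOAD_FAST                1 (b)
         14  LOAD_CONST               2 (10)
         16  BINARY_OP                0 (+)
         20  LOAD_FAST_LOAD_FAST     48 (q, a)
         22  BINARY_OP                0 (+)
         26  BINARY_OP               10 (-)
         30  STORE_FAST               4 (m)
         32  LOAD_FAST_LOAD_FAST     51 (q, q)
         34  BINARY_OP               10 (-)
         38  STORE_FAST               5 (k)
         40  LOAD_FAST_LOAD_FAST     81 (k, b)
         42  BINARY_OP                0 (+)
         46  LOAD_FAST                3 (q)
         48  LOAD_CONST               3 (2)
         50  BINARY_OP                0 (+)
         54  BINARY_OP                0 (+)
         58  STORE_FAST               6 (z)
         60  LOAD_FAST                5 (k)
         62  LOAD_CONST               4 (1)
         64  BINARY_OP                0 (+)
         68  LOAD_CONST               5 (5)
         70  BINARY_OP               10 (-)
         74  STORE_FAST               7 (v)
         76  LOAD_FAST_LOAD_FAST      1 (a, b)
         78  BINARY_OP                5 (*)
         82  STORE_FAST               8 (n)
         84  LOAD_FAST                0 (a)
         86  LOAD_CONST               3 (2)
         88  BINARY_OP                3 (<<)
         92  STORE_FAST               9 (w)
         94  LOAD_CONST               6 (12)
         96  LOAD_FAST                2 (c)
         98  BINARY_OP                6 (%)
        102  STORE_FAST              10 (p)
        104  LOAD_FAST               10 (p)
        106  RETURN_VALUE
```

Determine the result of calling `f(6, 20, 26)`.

12

LOAD_CONST → push 6. Stack: [6]
LOAD_FAST b → push 20. Stack: [6, 20]
BINARY_OP * → 6 * 20 = 120. Stack: [120]
STORE_FAST q → q=120. Stack: []
LOAD_FAST b → push 20. Stack: [20]
LOAD_CONST → push 10. Stack: [20, 10]
BINARY_OP + → 20 + 10 = 30. Stack: [30]
LOAD_FAST_LOAD_FAST q,a → push 120,6. Stack: [30, 120, 6]
BINARY_OP + → 120 + 6 = 126. Stack: [30, 126]
BINARY_OP - → 30 - 126 = -96. Stack: [-96]
STORE_FAST m → m=-96. Stack: []
LOAD_FAST_LOAD_FAST q,q → push 120,120. Stack: [120, 120]
BINARY_OP - → 120 - 120 = 0. Stack: [0]
STORE_FAST k → k=0. Stack: []
LOAD_FAST_LOAD_FAST k,b → push 0,20. Stack: [0, 20]
BINARY_OP + → 0 + 20 = 20. Stack: [20]
LOAD_FAST q → push 120. Stack: [20, 120]
LOAD_CONST → push 2. Stack: [20, 120, 2]
BINARY_OP + → 120 + 2 = 122. Stack: [20, 122]
BINARY_OP + → 20 + 122 = 142. Stack: [142]
STORE_FAST z → z=142. Stack: []
LOAD_FAST k → push 0. Stack: [0]
LOAD_CONST → push 1. Stack: [0, 1]
BINARY_OP + → 0 + 1 = 1. Stack: [1]
LOAD_CONST → push 5. Stack: [1, 5]
BINARY_OP - → 1 - 5 = -4. Stack: [-4]
STORE_FAST v → v=-4. Stack: []
LOAD_FAST_LOAD_FAST a,b → push 6,20. Stack: [6, 20]
BINARY_OP * → 6 * 20 = 120. Stack: [120]
STORE_FAST n → n=120. Stack: []
LOAD_FAST a → push 6. Stack: [6]
LOAD_CONST → push 2. Stack: [6, 2]
BINARY_OP << → 6 << 2 = 24. Stack: [24]
STORE_FAST w → w=24. Stack: []
LOAD_CONST → push 12. Stack: [12]
LOAD_FAST c → push 26. Stack: [12, 26]
BINARY_OP % → 12 % 26 = 12. Stack: [12]
STORE_FAST p → p=12. Stack: []
LOAD_FAST p → push 12. Stack: [12]
RETURN_VALUE → return 12.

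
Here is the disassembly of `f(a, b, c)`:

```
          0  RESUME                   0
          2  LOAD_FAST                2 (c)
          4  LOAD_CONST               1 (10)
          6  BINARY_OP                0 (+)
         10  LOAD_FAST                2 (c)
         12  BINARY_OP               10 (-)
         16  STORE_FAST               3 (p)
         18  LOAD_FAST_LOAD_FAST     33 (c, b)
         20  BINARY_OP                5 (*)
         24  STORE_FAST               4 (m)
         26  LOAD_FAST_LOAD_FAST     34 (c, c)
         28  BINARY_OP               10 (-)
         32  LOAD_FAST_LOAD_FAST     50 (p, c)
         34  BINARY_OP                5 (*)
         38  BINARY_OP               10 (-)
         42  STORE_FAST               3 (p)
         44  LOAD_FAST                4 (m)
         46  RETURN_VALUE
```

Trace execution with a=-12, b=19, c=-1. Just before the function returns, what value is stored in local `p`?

10

LOAD_FAST c → push -1. Stack: [-1]
LOAD_CONST → push 10. Stack: [-1, 10]
BINARY_OP + → -1 + 10 = 9. Stack: [9]
LOAD_FAST c → push -1. Stack: [9, -1]
BINARY_OP - → 9 - -1 = 10. Stack: [10]
STORE_FAST p → p=10. Stack: []
LOAD_FAST_LOAD_FAST c,b → push -1,19. Stack: [-1, 19]
BINARY_OP * → -1 * 19 = -19. Stack: [-19]
STORE_FAST m → m=-19. Stack: []
LOAD_FAST_LOAD_FAST c,c → push -1,-1. Stack: [-1, -1]
BINARY_OP - → -1 - -1 = 0. Stack: [0]
LOAD_FAST_LOAD_FAST p,c → push 10,-1. Stack: [0, 10, -1]
BINARY_OP * → 10 * -1 = -10. Stack: [0, -10]
BINARY_OP - → 0 - -10 = 10. Stack: [10]
STORE_FAST p → p=10. Stack: []
LOAD_FAST m → push -19. Stack: [-19]
RETURN_VALUE → return -19.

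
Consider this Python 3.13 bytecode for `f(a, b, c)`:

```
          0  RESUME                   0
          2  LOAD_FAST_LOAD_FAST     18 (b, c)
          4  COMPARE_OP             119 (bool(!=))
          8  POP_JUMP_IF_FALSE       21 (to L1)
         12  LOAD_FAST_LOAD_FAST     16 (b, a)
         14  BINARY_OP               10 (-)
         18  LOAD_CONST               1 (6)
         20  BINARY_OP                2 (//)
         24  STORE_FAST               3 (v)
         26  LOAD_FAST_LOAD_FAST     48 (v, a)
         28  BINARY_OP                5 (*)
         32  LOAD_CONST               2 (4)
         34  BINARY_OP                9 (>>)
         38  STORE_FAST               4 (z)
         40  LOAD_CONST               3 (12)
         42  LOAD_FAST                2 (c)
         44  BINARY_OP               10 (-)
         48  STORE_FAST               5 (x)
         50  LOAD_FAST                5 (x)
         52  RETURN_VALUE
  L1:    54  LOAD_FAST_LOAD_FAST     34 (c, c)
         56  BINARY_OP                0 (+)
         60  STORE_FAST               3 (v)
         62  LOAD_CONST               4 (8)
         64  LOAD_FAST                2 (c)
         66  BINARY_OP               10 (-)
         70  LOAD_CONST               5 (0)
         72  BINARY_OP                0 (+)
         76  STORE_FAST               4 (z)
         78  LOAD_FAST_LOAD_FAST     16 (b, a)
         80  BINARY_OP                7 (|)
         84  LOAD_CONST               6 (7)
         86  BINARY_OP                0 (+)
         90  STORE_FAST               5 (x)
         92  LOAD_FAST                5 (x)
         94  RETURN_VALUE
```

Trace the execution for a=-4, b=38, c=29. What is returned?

LOAD_FAST_LOAD_FAST b,c → push 38,29. Stack: [38, 29]
COMPARE_OP bool(!=) → 38 vs 29 = True. Stack: [True]
POP_JUMP_IF_FALSE → pop True; no jump. Stack: []
LOAD_FAST_LOAD_FAST b,a → push 38,-4. Stack: [38, -4]
BINARY_OP - → 38 - -4 = 42. Stack: [42]
LOAD_CONST → push 6. Stack: [42, 6]
BINARY_OP // → 42 // 6 = 7. Stack: [7]
STORE_FAST v → v=7. Stack: []
LOAD_FAST_LOAD_FAST v,a → push 7,-4. Stack: [7, -4]
BINARY_OP * → 7 * -4 = -28. Stack: [-28]
LOAD_CONST → push 4. Stack: [-28, 4]
BINARY_OP >> → -28 >> 4 = -2. Stack: [-2]
STORE_FAST z → z=-2. Stack: []
LOAD_CONST → push 12. Stack: [12]
LOAD_FAST c → push 29. Stack: [12, 29]
BINARY_OP - → 12 - 29 = -17. Stack: [-17]
STORE_FAST x → x=-17. Stack: []
LOAD_FAST x → push -17. Stack: [-17]
RETURN_VALUE → return -17.

-17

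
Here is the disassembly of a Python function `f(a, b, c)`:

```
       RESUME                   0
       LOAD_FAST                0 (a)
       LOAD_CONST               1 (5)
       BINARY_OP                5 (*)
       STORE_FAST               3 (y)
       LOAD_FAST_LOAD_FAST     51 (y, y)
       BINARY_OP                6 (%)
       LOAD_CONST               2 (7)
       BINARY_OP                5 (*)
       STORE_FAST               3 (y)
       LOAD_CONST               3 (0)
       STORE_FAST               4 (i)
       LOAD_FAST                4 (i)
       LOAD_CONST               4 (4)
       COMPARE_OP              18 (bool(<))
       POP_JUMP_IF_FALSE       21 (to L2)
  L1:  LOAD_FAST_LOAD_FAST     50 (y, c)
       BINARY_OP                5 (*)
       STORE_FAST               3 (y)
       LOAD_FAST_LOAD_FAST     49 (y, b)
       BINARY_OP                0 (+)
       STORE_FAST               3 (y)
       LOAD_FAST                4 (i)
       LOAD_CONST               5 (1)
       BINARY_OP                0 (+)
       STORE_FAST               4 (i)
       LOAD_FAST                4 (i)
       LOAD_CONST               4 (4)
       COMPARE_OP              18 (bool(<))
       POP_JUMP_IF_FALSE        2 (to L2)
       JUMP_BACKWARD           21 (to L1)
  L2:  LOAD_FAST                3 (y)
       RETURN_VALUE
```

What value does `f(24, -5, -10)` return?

4545

LOAD_FAST a → push 24
LOAD_CONST → push 5
BINARY_OP * → 24 * 5 = 120
STORE_FAST y → y=120
LOAD_FAST_LOAD_FAST y,y → push 120,120
BINARY_OP % → 120 % 120 = 0
LOAD_CONST → push 7
BINARY_OP * → 0 * 7 = 0
STORE_FAST y → y=0
LOAD_CONST → push 0
STORE_FAST i → i=0
LOAD_FAST i → push 0
LOAD_CONST → push 4
COMPARE_OP bool(<) → 0 vs 4 = True
POP_JUMP_IF_FALSE → pop True; no jump
LOAD_FAST_LOAD_FAST y,c → push 0,-10
BINARY_OP * → 0 * -10 = 0
STORE_FAST y → y=0
LOAD_FAST_LOAD_FAST y,b → push 0,-5
BINARY_OP + → 0 + -5 = -5
STORE_FAST y → y=-5
LOAD_FAST i → push 0
LOAD_CONST → push 1
BINARY_OP + → 0 + 1 = 1
STORE_FAST i → i=1
LOAD_FAST i → push 1
LOAD_CONST → push 4
COMPARE_OP bool(<) → 1 vs 4 = True
POP_JUMP_IF_FALSE → pop True; no jump
LOAD_FAST_LOAD_FAST y,c → push -5,-10
BINARY_OP * → -5 * -10 = 50
STORE_FAST y → y=50
LOAD_FAST_LOAD_FAST y,b → push 50,-5
BINARY_OP + → 50 + -5 = 45
STORE_FAST y → y=45
LOAD_FAST i → push 1
LOAD_CONST → push 1
BINARY_OP + → 1 + 1 = 2
STORE_FAST i → i=2
LOAD_FAST i → push 2
LOAD_CONST → push 4
COMPARE_OP bool(<) → 2 vs 4 = True
POP_JUMP_IF_FALSE → pop True; no jump
LOAD_FAST_LOAD_FAST y,c → push 45,-10
BINARY_OP * → 45 * -10 = -450
STORE_FAST y → y=-450
LOAD_FAST_LOAD_FAST y,b → push -450,-5
BINARY_OP + → -450 + -5 = -455
STORE_FAST y → y=-455
LOAD_FAST i → push 2
LOAD_CONST → push 1
BINARY_OP + → 2 + 1 = 3
STORE_FAST i → i=3
LOAD_FAST i → push 3
LOAD_CONST → push 4
COMPARE_OP bool(<) → 3 vs 4 = True
POP_JUMP_IF_FALSE → pop True; no jump
LOAD_FAST_LOAD_FAST y,c → push -455,-10
BINARY_OP * → -455 * -10 = 4550
STORE_FAST y → y=4550
LOAD_FAST_LOAD_FAST y,b → push 4550,-5
BINARY_OP + → 4550 + -5 = 4545
STORE_FAST y → y=4545
LOAD_FAST i → push 3
LOAD_CONST → push 1
BINARY_OP + → 3 + 1 = 4
STORE_FAST i → i=4
LOAD_FAST i → push 4
LOAD_CONST → push 4
COMPARE_OP bool(<) → 4 vs 4 = False
POP_JUMP_IF_FALSE → pop False; jump
LOAD_FAST y → push 4545
RETURN_VALUE → return 4545.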